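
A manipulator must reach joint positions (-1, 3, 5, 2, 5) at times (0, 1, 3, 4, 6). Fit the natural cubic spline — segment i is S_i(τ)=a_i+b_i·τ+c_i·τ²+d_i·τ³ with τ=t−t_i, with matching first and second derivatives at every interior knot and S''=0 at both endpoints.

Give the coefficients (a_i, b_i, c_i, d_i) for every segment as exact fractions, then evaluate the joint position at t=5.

  seg 0: a=-1 b=132/31 c=0 d=-8/31
  seg 1: a=3 b=108/31 c=-24/31 d=-29/124
  seg 2: a=5 b=-75/31 c=-135/62 d=99/62
  seg 3: a=2 b=-123/62 c=81/31 d=-27/62
S(5) = 68/31

Δ: Δ0=4, Δ1=1, Δ2=-3, Δ3=3/2
row 1: diag=6, rhs=-18; c'=1/3, d'=-3
row 2: denom=6−2·1/3=16/3; d'=(-24−2·-3)/(16/3)=-27/8
row 3: denom=6−1·3/16=93/16; d'=(27−1·-27/8)/(93/16)=162/31
back: M3=162/31
back: M2=-27/8−3/16·162/31=-135/31
back: M1=-3−1/3·-135/31=-48/31
M: M0=0, M1=-48/31, M2=-135/31, M3=162/31, M4=0
seg 0: a=-1, c=M0/2=0, d=(M1−M0)/(6·1)=-8/31, b=Δ0−h0·(2M0+M1)/6=132/31
seg 1: a=3, c=M1/2=-24/31, d=(M2−M1)/(6·2)=-29/124, b=Δ1−h1·(2M1+M2)/6=108/31
seg 2: a=5, c=M2/2=-135/62, d=(M3−M2)/(6·1)=99/62, b=Δ2−h2·(2M2+M3)/6=-75/31
seg 3: a=2, c=M3/2=81/31, d=(M4−M3)/(6·2)=-27/62, b=Δ3−h3·(2M3+M4)/6=-123/62
t_q=5 → seg 3, τ=1; S=2+-123/62·τ+81/31·τ²+-27/62·τ³=68/31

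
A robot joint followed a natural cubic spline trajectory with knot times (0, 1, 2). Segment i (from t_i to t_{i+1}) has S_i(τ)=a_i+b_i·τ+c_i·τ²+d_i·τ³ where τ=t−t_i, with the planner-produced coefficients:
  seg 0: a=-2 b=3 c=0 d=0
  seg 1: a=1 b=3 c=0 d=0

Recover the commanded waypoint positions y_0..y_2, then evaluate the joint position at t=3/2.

y_0=-2 y_1=1 y_2=4
S(3/2) = 5/2

y_0 = S_0(0) = a_0 = -2
y_1 = S_1(0) = a_1 = 1
y_2 = S_1(1) = 4
t_q=3/2 is in segment 1 (τ=1/2); S_1(τ)=5/2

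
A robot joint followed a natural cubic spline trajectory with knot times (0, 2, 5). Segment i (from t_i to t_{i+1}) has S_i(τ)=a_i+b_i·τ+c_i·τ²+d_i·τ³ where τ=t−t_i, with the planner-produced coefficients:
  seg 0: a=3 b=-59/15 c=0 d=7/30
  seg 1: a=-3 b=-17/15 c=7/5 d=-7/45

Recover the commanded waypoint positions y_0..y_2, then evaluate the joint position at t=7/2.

y_0 = S_0(0) = a_0 = 3
y_1 = S_1(0) = a_1 = -3
y_2 = S_1(3) = 2
t_q=7/2 is in segment 1 (τ=3/2); S_1(τ)=-83/40

y_0=3 y_1=-3 y_2=2
S(7/2) = -83/40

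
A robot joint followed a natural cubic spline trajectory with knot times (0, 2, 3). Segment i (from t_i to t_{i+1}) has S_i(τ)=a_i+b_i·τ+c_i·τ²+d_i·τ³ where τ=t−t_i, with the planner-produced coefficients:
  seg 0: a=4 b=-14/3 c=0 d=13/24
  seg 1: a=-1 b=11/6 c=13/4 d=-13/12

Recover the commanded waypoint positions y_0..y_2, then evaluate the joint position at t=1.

y_0 = S_0(0) = a_0 = 4
y_1 = S_1(0) = a_1 = -1
y_2 = S_1(1) = 3
t_q=1 is in segment 0 (τ=1); S_0(τ)=-1/8

y_0=4 y_1=-1 y_2=3
S(1) = -1/8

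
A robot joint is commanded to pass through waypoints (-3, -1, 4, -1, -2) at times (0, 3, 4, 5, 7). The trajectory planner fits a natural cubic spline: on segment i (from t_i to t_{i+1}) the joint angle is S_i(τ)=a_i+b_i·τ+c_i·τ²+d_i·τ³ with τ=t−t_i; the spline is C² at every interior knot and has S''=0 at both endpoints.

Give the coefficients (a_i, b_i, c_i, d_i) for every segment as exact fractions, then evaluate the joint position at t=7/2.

  seg 0: a=-3 b=-2243/1068 c=0 d=985/3204
  seg 1: a=-1 b=3311/534 c=985/356 d=-4237/1068
  seg 2: a=4 b=-179/1068 c=-813/89 d=4595/1068
  seg 3: a=-1 b=-2953/534 c=1343/356 d=-1343/2136
S(7/2) = 6539/2848

Δ: Δ0=2/3, Δ1=5, Δ2=-5, Δ3=-1/2
row 1: diag=8, rhs=26; c'=1/8, d'=13/4
row 2: denom=4−1·1/8=31/8; d'=(-60−1·13/4)/(31/8)=-506/31
row 3: denom=6−1·8/31=178/31; d'=(27−1·-506/31)/(178/31)=1343/178
back: M3=1343/178
back: M2=-506/31−8/31·1343/178=-1626/89
back: M1=13/4−1/8·-1626/89=985/178
M: M0=0, M1=985/178, M2=-1626/89, M3=1343/178, M4=0
seg 0: a=-3, c=M0/2=0, d=(M1−M0)/(6·3)=985/3204, b=Δ0−h0·(2M0+M1)/6=-2243/1068
seg 1: a=-1, c=M1/2=985/356, d=(M2−M1)/(6·1)=-4237/1068, b=Δ1−h1·(2M1+M2)/6=3311/534
seg 2: a=4, c=M2/2=-813/89, d=(M3−M2)/(6·1)=4595/1068, b=Δ2−h2·(2M2+M3)/6=-179/1068
seg 3: a=-1, c=M3/2=1343/356, d=(M4−M3)/(6·2)=-1343/2136, b=Δ3−h3·(2M3+M4)/6=-2953/534
t_q=7/2 → seg 1, τ=1/2; S=-1+3311/534·τ+985/356·τ²+-4237/1068·τ³=6539/2848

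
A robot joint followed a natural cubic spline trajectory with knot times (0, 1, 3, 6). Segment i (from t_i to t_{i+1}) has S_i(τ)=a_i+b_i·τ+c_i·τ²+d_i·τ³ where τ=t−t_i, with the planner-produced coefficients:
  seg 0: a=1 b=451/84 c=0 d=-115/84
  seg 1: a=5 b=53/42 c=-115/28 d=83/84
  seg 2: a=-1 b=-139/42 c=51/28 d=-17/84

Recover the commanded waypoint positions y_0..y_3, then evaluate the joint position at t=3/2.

y_0=1 y_1=5 y_2=-1 y_3=0
S(3/2) = 1059/224

y_0 = S_0(0) = a_0 = 1
y_1 = S_1(0) = a_1 = 5
y_2 = S_2(0) = a_2 = -1
y_3 = S_2(3) = 0
t_q=3/2 is in segment 1 (τ=1/2); S_1(τ)=1059/224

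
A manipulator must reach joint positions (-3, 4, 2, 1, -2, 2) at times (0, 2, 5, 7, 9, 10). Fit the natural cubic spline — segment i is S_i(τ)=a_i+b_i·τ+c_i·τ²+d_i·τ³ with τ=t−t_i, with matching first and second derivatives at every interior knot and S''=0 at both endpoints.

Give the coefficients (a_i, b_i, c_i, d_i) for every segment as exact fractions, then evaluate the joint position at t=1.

Δ: Δ0=7/2, Δ1=-2/3, Δ2=-1/2, Δ3=-3/2, Δ4=4
row 1: diag=10, rhs=-25; c'=3/10, d'=-5/2
row 2: denom=10−3·3/10=91/10; d'=(1−3·-5/2)/(91/10)=85/91
row 3: denom=8−2·20/91=688/91; d'=(-6−2·85/91)/(688/91)=-179/172
row 4: denom=6−2·91/344=941/172; d'=(33−2·-179/172)/(941/172)=6034/941
back: M4=6034/941
back: M3=-179/172−91/344·6034/941=-5151/1882
back: M2=85/91−20/91·-5151/1882=1445/941
back: M1=-5/2−3/10·1445/941=-2786/941
M: M0=0, M1=-2786/941, M2=1445/941, M3=-5151/1882, M4=6034/941, M5=0
seg 0: a=-3, c=M0/2=0, d=(M1−M0)/(6·2)=-1393/5646, b=Δ0−h0·(2M0+M1)/6=25333/5646
seg 1: a=4, c=M1/2=-1393/941, d=(M2−M1)/(6·3)=4231/16938, b=Δ1−h1·(2M1+M2)/6=8617/5646
seg 2: a=2, c=M2/2=1445/1882, d=(M3−M2)/(6·2)=-8041/22584, b=Δ2−h2·(2M2+M3)/6=-1726/2823
seg 3: a=1, c=M3/2=-5151/3764, d=(M4−M3)/(6·2)=17219/22584, b=Δ3−h3·(2M3+M4)/6=-10235/5646
seg 4: a=-2, c=M4/2=3017/941, d=(M5−M4)/(6·1)=-3017/2823, b=Δ4−h4·(2M4+M5)/6=5258/2823
t_q=1 → seg 0, τ=1; S=-3+25333/5646·τ+0·τ²+-1393/5646·τ³=1167/941

  seg 0: a=-3 b=25333/5646 c=0 d=-1393/5646
  seg 1: a=4 b=8617/5646 c=-1393/941 d=4231/16938
  seg 2: a=2 b=-1726/2823 c=1445/1882 d=-8041/22584
  seg 3: a=1 b=-10235/5646 c=-5151/3764 d=17219/22584
  seg 4: a=-2 b=5258/2823 c=3017/941 d=-3017/2823
S(1) = 1167/941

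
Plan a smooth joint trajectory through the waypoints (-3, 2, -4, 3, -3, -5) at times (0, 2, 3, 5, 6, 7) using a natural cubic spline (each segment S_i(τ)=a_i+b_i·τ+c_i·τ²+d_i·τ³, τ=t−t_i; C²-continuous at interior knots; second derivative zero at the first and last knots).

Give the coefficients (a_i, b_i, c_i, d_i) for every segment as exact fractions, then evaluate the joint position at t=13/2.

Δ: Δ0=5/2, Δ1=-6, Δ2=7/2, Δ3=-6, Δ4=-2
row 1: diag=6, rhs=-51; c'=1/6, d'=-17/2
row 2: denom=6−1·1/6=35/6; d'=(57−1·-17/2)/(35/6)=393/35
row 3: denom=6−2·12/35=186/35; d'=(-57−2·393/35)/(186/35)=-927/62
row 4: denom=4−1·35/186=709/186; d'=(24−1·-927/62)/(709/186)=7245/709
back: M4=7245/709
back: M3=-927/62−35/186·7245/709=-11964/709
back: M2=393/35−12/35·-11964/709=12063/709
back: M1=-17/2−1/6·12063/709=-8037/709
M: M0=0, M1=-8037/709, M2=12063/709, M3=-11964/709, M4=7245/709, M5=0
seg 0: a=-3, c=M0/2=0, d=(M1−M0)/(6·2)=-2679/2836, b=Δ0−h0·(2M0+M1)/6=8903/1418
seg 1: a=2, c=M1/2=-8037/1418, d=(M2−M1)/(6·1)=3350/709, b=Δ1−h1·(2M1+M2)/6=-7171/1418
seg 2: a=-4, c=M2/2=12063/1418, d=(M3−M2)/(6·2)=-8009/2836, b=Δ2−h2·(2M2+M3)/6=-3145/1418
seg 3: a=3, c=M3/2=-5982/709, d=(M4−M3)/(6·1)=6403/1418, b=Δ3−h3·(2M3+M4)/6=-2947/1418
seg 4: a=-3, c=M4/2=7245/1418, d=(M5−M4)/(6·1)=-2415/1418, b=Δ4−h4·(2M4+M5)/6=-3833/709
t_q=13/2 → seg 4, τ=1/2; S=-3+-3833/709·τ+7245/1418·τ²+-2415/1418·τ³=-52621/11344

  seg 0: a=-3 b=8903/1418 c=0 d=-2679/2836
  seg 1: a=2 b=-7171/1418 c=-8037/1418 d=3350/709
  seg 2: a=-4 b=-3145/1418 c=12063/1418 d=-8009/2836
  seg 3: a=3 b=-2947/1418 c=-5982/709 d=6403/1418
  seg 4: a=-3 b=-3833/709 c=7245/1418 d=-2415/1418
S(13/2) = -52621/11344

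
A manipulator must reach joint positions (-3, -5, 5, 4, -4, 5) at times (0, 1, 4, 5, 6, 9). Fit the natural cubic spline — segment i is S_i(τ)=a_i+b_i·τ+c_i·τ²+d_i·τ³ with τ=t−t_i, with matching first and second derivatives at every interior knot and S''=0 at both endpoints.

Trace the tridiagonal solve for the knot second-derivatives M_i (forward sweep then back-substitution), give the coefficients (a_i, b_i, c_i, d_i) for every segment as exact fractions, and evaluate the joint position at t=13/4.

  seg 0: a=-3 b=-1588/547 c=0 d=494/547
  seg 1: a=-5 b=-106/547 c=1482/547 d=-7550/14769
  seg 2: a=5 b=1236/547 c=-3104/1641 d=-2245/1641
  seg 3: a=4 b=-9235/1641 c=-9839/1641 d=1982/547
  seg 4: a=-4 b=-11075/1641 c=7999/1641 d=-7999/14769
S(13/4) = 43007/17504

Δ: Δ0=-2, Δ1=10/3, Δ2=-1, Δ3=-8, Δ4=3
row 1: diag=8, rhs=32; c'=3/8, d'=4
row 2: denom=8−3·3/8=55/8; d'=(-26−3·4)/(55/8)=-304/55
row 3: denom=4−1·8/55=212/55; d'=(-42−1·-304/55)/(212/55)=-1003/106
row 4: denom=8−1·55/212=1641/212; d'=(66−1·-1003/106)/(1641/212)=15998/1641
back: M4=15998/1641
back: M3=-1003/106−55/212·15998/1641=-19678/1641
back: M2=-304/55−8/55·-19678/1641=-6208/1641
back: M1=4−3/8·-6208/1641=2964/547
M: M0=0, M1=2964/547, M2=-6208/1641, M3=-19678/1641, M4=15998/1641, M5=0
seg 0: a=-3, c=M0/2=0, d=(M1−M0)/(6·1)=494/547, b=Δ0−h0·(2M0+M1)/6=-1588/547
seg 1: a=-5, c=M1/2=1482/547, d=(M2−M1)/(6·3)=-7550/14769, b=Δ1−h1·(2M1+M2)/6=-106/547
seg 2: a=5, c=M2/2=-3104/1641, d=(M3−M2)/(6·1)=-2245/1641, b=Δ2−h2·(2M2+M3)/6=1236/547
seg 3: a=4, c=M3/2=-9839/1641, d=(M4−M3)/(6·1)=1982/547, b=Δ3−h3·(2M3+M4)/6=-9235/1641
seg 4: a=-4, c=M4/2=7999/1641, d=(M5−M4)/(6·3)=-7999/14769, b=Δ4−h4·(2M4+M5)/6=-11075/1641
t_q=13/4 → seg 1, τ=9/4; S=-5+-106/547·τ+1482/547·τ²+-7550/14769·τ³=43007/17504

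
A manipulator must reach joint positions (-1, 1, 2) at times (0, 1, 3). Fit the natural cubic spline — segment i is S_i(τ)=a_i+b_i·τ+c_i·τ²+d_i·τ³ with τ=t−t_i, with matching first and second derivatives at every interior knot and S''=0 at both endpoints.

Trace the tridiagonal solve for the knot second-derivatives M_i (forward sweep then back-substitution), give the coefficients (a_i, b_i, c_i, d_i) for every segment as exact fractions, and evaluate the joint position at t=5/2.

Δ: Δ0=2, Δ1=1/2
row 1: diag=6, rhs=-9; c'=1/3, d'=-3/2
back: M1=-3/2
M: M0=0, M1=-3/2, M2=0
seg 0: a=-1, c=M0/2=0, d=(M1−M0)/(6·1)=-1/4, b=Δ0−h0·(2M0+M1)/6=9/4
seg 1: a=1, c=M1/2=-3/4, d=(M2−M1)/(6·2)=1/8, b=Δ1−h1·(2M1+M2)/6=3/2
t_q=5/2 → seg 1, τ=3/2; S=1+3/2·τ+-3/4·τ²+1/8·τ³=127/64

  seg 0: a=-1 b=9/4 c=0 d=-1/4
  seg 1: a=1 b=3/2 c=-3/4 d=1/8
S(5/2) = 127/64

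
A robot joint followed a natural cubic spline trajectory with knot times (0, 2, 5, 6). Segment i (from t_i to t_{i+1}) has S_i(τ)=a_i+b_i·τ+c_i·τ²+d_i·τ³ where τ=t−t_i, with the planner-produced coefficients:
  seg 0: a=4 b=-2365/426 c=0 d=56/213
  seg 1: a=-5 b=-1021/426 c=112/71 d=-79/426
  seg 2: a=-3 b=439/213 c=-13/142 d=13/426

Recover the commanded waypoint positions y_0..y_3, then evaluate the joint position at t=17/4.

y_0 = S_0(0) = a_0 = 4
y_1 = S_1(0) = a_1 = -5
y_2 = S_2(0) = a_2 = -3
y_3 = S_2(1) = -1
t_q=17/4 is in segment 1 (τ=9/4); S_1(τ)=-41069/9088

y_0=4 y_1=-5 y_2=-3 y_3=-1
S(17/4) = -41069/9088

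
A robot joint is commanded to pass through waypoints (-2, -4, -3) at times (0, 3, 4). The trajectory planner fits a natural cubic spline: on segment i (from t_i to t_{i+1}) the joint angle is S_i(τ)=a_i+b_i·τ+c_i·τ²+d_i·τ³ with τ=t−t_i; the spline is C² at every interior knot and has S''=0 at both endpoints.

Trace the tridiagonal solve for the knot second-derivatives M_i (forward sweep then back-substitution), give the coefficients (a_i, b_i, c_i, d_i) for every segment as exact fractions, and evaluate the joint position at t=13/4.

Δ: Δ0=-2/3, Δ1=1
row 1: diag=8, rhs=10; c'=1/8, d'=5/4
back: M1=5/4
M: M0=0, M1=5/4, M2=0
seg 0: a=-2, c=M0/2=0, d=(M1−M0)/(6·3)=5/72, b=Δ0−h0·(2M0+M1)/6=-31/24
seg 1: a=-4, c=M1/2=5/8, d=(M2−M1)/(6·1)=-5/24, b=Δ1−h1·(2M1+M2)/6=7/12
t_q=13/4 → seg 1, τ=1/4; S=-4+7/12·τ+5/8·τ²+-5/24·τ³=-1955/512

  seg 0: a=-2 b=-31/24 c=0 d=5/72
  seg 1: a=-4 b=7/12 c=5/8 d=-5/24
S(13/4) = -1955/512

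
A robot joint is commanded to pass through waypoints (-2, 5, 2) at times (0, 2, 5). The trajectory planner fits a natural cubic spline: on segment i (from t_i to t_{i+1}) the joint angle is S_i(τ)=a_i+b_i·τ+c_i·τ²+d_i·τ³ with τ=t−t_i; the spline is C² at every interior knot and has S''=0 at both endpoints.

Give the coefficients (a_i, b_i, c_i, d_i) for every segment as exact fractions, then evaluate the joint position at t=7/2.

Δ: Δ0=7/2, Δ1=-1
row 1: diag=10, rhs=-27; c'=3/10, d'=-27/10
back: M1=-27/10
M: M0=0, M1=-27/10, M2=0
seg 0: a=-2, c=M0/2=0, d=(M1−M0)/(6·2)=-9/40, b=Δ0−h0·(2M0+M1)/6=22/5
seg 1: a=5, c=M1/2=-27/20, d=(M2−M1)/(6·3)=3/20, b=Δ1−h1·(2M1+M2)/6=17/10
t_q=7/2 → seg 1, τ=3/2; S=5+17/10·τ+-27/20·τ²+3/20·τ³=803/160

  seg 0: a=-2 b=22/5 c=0 d=-9/40
  seg 1: a=5 b=17/10 c=-27/20 d=3/20
S(7/2) = 803/160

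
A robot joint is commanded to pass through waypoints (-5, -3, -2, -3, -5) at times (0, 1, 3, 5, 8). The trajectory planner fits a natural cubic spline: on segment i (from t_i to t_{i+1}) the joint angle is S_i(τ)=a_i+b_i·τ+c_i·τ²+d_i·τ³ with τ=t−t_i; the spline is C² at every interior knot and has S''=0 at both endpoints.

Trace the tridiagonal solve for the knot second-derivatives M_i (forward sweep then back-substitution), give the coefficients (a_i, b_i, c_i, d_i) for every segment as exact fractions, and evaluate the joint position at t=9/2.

  seg 0: a=-5 b=695/312 c=0 d=-71/312
  seg 1: a=-3 b=241/156 c=-71/104 d=25/312
  seg 2: a=-2 b=-35/156 c=-21/104 d=5/156
  seg 3: a=-3 b=-101/156 c=-1/104 d=1/936
S(9/2) = -279/104

Δ: Δ0=2, Δ1=1/2, Δ2=-1/2, Δ3=-2/3
row 1: diag=6, rhs=-9; c'=1/3, d'=-3/2
row 2: denom=8−2·1/3=22/3; d'=(-6−2·-3/2)/(22/3)=-9/22
row 3: denom=10−2·3/11=104/11; d'=(-1−2·-9/22)/(104/11)=-1/52
back: M3=-1/52
back: M2=-9/22−3/11·-1/52=-21/52
back: M1=-3/2−1/3·-21/52=-71/52
M: M0=0, M1=-71/52, M2=-21/52, M3=-1/52, M4=0
seg 0: a=-5, c=M0/2=0, d=(M1−M0)/(6·1)=-71/312, b=Δ0−h0·(2M0+M1)/6=695/312
seg 1: a=-3, c=M1/2=-71/104, d=(M2−M1)/(6·2)=25/312, b=Δ1−h1·(2M1+M2)/6=241/156
seg 2: a=-2, c=M2/2=-21/104, d=(M3−M2)/(6·2)=5/156, b=Δ2−h2·(2M2+M3)/6=-35/156
seg 3: a=-3, c=M3/2=-1/104, d=(M4−M3)/(6·3)=1/936, b=Δ3−h3·(2M3+M4)/6=-101/156
t_q=9/2 → seg 2, τ=3/2; S=-2+-35/156·τ+-21/104·τ²+5/156·τ³=-279/104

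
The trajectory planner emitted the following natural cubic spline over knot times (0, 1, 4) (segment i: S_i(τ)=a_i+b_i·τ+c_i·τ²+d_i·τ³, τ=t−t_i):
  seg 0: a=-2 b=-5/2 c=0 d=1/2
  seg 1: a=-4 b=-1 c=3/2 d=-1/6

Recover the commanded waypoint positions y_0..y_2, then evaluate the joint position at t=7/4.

y_0 = S_0(0) = a_0 = -2
y_1 = S_1(0) = a_1 = -4
y_2 = S_1(3) = 2
t_q=7/4 is in segment 1 (τ=3/4); S_1(τ)=-509/128

y_0=-2 y_1=-4 y_2=2
S(7/4) = -509/128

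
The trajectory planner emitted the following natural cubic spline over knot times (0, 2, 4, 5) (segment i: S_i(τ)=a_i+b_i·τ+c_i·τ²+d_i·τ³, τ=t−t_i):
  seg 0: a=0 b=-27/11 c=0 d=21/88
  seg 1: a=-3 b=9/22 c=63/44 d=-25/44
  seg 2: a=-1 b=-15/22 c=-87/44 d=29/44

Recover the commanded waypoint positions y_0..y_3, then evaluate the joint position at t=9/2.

y_0=0 y_1=-3 y_2=-1 y_3=-3
S(9/2) = -617/352

y_0 = S_0(0) = a_0 = 0
y_1 = S_1(0) = a_1 = -3
y_2 = S_2(0) = a_2 = -1
y_3 = S_2(1) = -3
t_q=9/2 is in segment 2 (τ=1/2); S_2(τ)=-617/352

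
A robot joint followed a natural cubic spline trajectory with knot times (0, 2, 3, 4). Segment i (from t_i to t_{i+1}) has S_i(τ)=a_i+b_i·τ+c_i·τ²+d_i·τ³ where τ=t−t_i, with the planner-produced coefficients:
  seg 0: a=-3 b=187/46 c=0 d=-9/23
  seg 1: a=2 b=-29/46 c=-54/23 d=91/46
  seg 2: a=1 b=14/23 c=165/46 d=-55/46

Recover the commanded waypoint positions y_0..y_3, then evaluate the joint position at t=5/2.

y_0=-3 y_1=2 y_2=1 y_3=4
S(5/2) = 495/368

y_0 = S_0(0) = a_0 = -3
y_1 = S_1(0) = a_1 = 2
y_2 = S_2(0) = a_2 = 1
y_3 = S_2(1) = 4
t_q=5/2 is in segment 1 (τ=1/2); S_1(τ)=495/368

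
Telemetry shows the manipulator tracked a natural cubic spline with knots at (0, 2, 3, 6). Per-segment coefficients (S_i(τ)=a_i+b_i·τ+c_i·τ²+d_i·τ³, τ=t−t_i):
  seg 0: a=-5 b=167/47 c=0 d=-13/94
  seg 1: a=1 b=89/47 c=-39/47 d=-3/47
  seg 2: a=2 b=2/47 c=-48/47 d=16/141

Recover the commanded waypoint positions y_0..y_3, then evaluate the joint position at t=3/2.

y_0=-5 y_1=1 y_2=2 y_3=-4
S(3/2) = -103/752

y_0 = S_0(0) = a_0 = -5
y_1 = S_1(0) = a_1 = 1
y_2 = S_2(0) = a_2 = 2
y_3 = S_2(3) = -4
t_q=3/2 is in segment 0 (τ=3/2); S_0(τ)=-103/752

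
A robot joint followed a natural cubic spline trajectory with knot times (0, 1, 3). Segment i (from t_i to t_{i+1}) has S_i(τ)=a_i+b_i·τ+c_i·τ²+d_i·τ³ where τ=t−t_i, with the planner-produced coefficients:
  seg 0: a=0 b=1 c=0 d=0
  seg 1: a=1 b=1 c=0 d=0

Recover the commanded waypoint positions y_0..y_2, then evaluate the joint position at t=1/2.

y_0 = S_0(0) = a_0 = 0
y_1 = S_1(0) = a_1 = 1
y_2 = S_1(2) = 3
t_q=1/2 is in segment 0 (τ=1/2); S_0(τ)=1/2

y_0=0 y_1=1 y_2=3
S(1/2) = 1/2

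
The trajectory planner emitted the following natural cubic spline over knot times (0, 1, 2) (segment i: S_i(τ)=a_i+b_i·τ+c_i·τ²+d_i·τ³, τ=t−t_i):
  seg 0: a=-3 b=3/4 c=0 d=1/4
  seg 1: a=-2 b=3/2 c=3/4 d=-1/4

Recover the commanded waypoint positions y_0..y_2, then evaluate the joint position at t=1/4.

y_0 = S_0(0) = a_0 = -3
y_1 = S_1(0) = a_1 = -2
y_2 = S_1(1) = 0
t_q=1/4 is in segment 0 (τ=1/4); S_0(τ)=-719/256

y_0=-3 y_1=-2 y_2=0
S(1/4) = -719/256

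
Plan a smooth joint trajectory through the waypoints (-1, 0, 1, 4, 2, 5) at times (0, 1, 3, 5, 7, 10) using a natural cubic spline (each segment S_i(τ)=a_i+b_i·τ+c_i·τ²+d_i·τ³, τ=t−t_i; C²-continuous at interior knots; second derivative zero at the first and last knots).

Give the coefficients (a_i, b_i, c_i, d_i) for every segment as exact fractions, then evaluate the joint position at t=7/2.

Δ: Δ0=1, Δ1=1/2, Δ2=3/2, Δ3=-1, Δ4=1
row 1: diag=6, rhs=-3; c'=1/3, d'=-1/2
row 2: denom=8−2·1/3=22/3; d'=(6−2·-1/2)/(22/3)=21/22
row 3: denom=8−2·3/11=82/11; d'=(-15−2·21/22)/(82/11)=-93/41
row 4: denom=10−2·11/41=388/41; d'=(12−2·-93/41)/(388/41)=339/194
back: M4=339/194
back: M3=-93/41−11/41·339/194=-531/194
back: M2=21/22−3/11·-531/194=165/97
back: M1=-1/2−1/3·165/97=-207/194
M: M0=0, M1=-207/194, M2=165/97, M3=-531/194, M4=339/194, M5=0
seg 0: a=-1, c=M0/2=0, d=(M1−M0)/(6·1)=-69/388, b=Δ0−h0·(2M0+M1)/6=457/388
seg 1: a=0, c=M1/2=-207/388, d=(M2−M1)/(6·2)=179/776, b=Δ1−h1·(2M1+M2)/6=125/194
seg 2: a=1, c=M2/2=165/194, d=(M3−M2)/(6·2)=-287/776, b=Δ2−h2·(2M2+M3)/6=124/97
seg 3: a=4, c=M3/2=-531/388, d=(M4−M3)/(6·2)=145/388, b=Δ3−h3·(2M3+M4)/6=47/194
seg 4: a=2, c=M4/2=339/388, d=(M5−M4)/(6·3)=-113/1164, b=Δ4−h4·(2M4+M5)/6=-145/194
t_q=7/2 → seg 2, τ=1/2; S=1+124/97·τ+165/194·τ²+-287/776·τ³=11209/6208

  seg 0: a=-1 b=457/388 c=0 d=-69/388
  seg 1: a=0 b=125/194 c=-207/388 d=179/776
  seg 2: a=1 b=124/97 c=165/194 d=-287/776
  seg 3: a=4 b=47/194 c=-531/388 d=145/388
  seg 4: a=2 b=-145/194 c=339/388 d=-113/1164
S(7/2) = 11209/6208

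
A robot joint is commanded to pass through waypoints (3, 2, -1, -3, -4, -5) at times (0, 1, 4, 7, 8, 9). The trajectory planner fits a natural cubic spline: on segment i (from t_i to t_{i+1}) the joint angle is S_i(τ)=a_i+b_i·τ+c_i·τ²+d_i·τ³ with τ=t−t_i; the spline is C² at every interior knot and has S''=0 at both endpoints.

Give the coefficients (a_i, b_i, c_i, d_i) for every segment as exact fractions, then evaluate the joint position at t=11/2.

Δ: Δ0=-1, Δ1=-1, Δ2=-2/3, Δ3=-1, Δ4=-1
row 1: diag=8, rhs=0; c'=3/8, d'=0
row 2: denom=12−3·3/8=87/8; d'=(2−3·0)/(87/8)=16/87
row 3: denom=8−3·8/29=208/29; d'=(-2−3·16/87)/(208/29)=-37/104
row 4: denom=4−1·29/208=803/208; d'=(0−1·-37/104)/(803/208)=74/803
back: M4=74/803
back: M3=-37/104−29/208·74/803=-296/803
back: M2=16/87−8/29·-296/803=688/2409
back: M1=0−3/8·688/2409=-86/803
M: M0=0, M1=-86/803, M2=688/2409, M3=-296/803, M4=74/803, M5=0
seg 0: a=3, c=M0/2=0, d=(M1−M0)/(6·1)=-43/2409, b=Δ0−h0·(2M0+M1)/6=-2366/2409
seg 1: a=2, c=M1/2=-43/803, d=(M2−M1)/(6·3)=43/1971, b=Δ1−h1·(2M1+M2)/6=-2495/2409
seg 2: a=-1, c=M2/2=344/2409, d=(M3−M2)/(6·3)=-788/21681, b=Δ2−h2·(2M2+M3)/6=-1850/2409
seg 3: a=-3, c=M3/2=-148/803, d=(M4−M3)/(6·1)=185/2409, b=Δ3−h3·(2M3+M4)/6=-2150/2409
seg 4: a=-4, c=M4/2=37/803, d=(M5−M4)/(6·1)=-37/2409, b=Δ4−h4·(2M4+M5)/6=-2483/2409
t_q=11/2 → seg 2, τ=3/2; S=-1+-1850/2409·τ+344/2409·τ²+-788/21681·τ³=-3137/1606

  seg 0: a=3 b=-2366/2409 c=0 d=-43/2409
  seg 1: a=2 b=-2495/2409 c=-43/803 d=43/1971
  seg 2: a=-1 b=-1850/2409 c=344/2409 d=-788/21681
  seg 3: a=-3 b=-2150/2409 c=-148/803 d=185/2409
  seg 4: a=-4 b=-2483/2409 c=37/803 d=-37/2409
S(11/2) = -3137/1606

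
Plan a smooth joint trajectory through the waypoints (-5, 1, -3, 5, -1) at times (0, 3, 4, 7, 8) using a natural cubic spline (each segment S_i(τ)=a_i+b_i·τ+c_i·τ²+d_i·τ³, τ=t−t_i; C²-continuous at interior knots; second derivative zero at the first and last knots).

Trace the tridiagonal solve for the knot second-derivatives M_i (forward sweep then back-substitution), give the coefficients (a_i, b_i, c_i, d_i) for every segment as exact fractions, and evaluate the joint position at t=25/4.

  seg 0: a=-5 b=523/108 c=0 d=-307/972
  seg 1: a=1 b=-199/54 c=-307/108 d=91/36
  seg 2: a=-3 b=-193/108 c=128/27 d=-1055/972
  seg 3: a=5 b=-143/54 c=-181/36 d=181/108
S(25/4) = 3545/768

Δ: Δ0=2, Δ1=-4, Δ2=8/3, Δ3=-6
row 1: diag=8, rhs=-36; c'=1/8, d'=-9/2
row 2: denom=8−1·1/8=63/8; d'=(40−1·-9/2)/(63/8)=356/63
row 3: denom=8−3·8/21=48/7; d'=(-52−3·356/63)/(48/7)=-181/18
back: M3=-181/18
back: M2=356/63−8/21·-181/18=256/27
back: M1=-9/2−1/8·256/27=-307/54
M: M0=0, M1=-307/54, M2=256/27, M3=-181/18, M4=0
seg 0: a=-5, c=M0/2=0, d=(M1−M0)/(6·3)=-307/972, b=Δ0−h0·(2M0+M1)/6=523/108
seg 1: a=1, c=M1/2=-307/108, d=(M2−M1)/(6·1)=91/36, b=Δ1−h1·(2M1+M2)/6=-199/54
seg 2: a=-3, c=M2/2=128/27, d=(M3−M2)/(6·3)=-1055/972, b=Δ2−h2·(2M2+M3)/6=-193/108
seg 3: a=5, c=M3/2=-181/36, d=(M4−M3)/(6·1)=181/108, b=Δ3−h3·(2M3+M4)/6=-143/54
t_q=25/4 → seg 2, τ=9/4; S=-3+-193/108·τ+128/27·τ²+-1055/972·τ³=3545/768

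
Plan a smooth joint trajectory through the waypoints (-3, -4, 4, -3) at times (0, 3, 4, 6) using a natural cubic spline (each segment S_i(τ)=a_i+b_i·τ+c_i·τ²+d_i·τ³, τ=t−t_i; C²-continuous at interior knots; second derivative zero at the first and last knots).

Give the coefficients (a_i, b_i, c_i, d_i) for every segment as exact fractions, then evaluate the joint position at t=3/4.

  seg 0: a=-3 b=-1201/282 c=0 d=41/94
  seg 1: a=-4 b=1060/141 c=369/94 d=-971/282
  seg 2: a=4 b=1421/282 c=-301/47 d=301/282
S(3/4) = -36157/6016

Δ: Δ0=-1/3, Δ1=8, Δ2=-7/2
row 1: diag=8, rhs=50; c'=1/8, d'=25/4
row 2: denom=6−1·1/8=47/8; d'=(-69−1·25/4)/(47/8)=-602/47
back: M2=-602/47
back: M1=25/4−1/8·-602/47=369/47
M: M0=0, M1=369/47, M2=-602/47, M3=0
seg 0: a=-3, c=M0/2=0, d=(M1−M0)/(6·3)=41/94, b=Δ0−h0·(2M0+M1)/6=-1201/282
seg 1: a=-4, c=M1/2=369/94, d=(M2−M1)/(6·1)=-971/282, b=Δ1−h1·(2M1+M2)/6=1060/141
seg 2: a=4, c=M2/2=-301/47, d=(M3−M2)/(6·2)=301/282, b=Δ2−h2·(2M2+M3)/6=1421/282
t_q=3/4 → seg 0, τ=3/4; S=-3+-1201/282·τ+0·τ²+41/94·τ³=-36157/6016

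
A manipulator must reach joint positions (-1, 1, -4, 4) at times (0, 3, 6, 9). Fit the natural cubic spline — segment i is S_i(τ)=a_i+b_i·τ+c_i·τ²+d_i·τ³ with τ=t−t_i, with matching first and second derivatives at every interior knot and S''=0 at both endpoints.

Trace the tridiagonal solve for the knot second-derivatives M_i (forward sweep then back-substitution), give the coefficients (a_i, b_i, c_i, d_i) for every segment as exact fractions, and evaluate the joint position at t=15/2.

  seg 0: a=-1 b=71/45 c=0 d=-41/405
  seg 1: a=1 b=-52/45 c=-41/45 d=20/81
  seg 2: a=-4 b=2/45 c=59/45 d=-59/405
S(15/2) = -59/40

Δ: Δ0=2/3, Δ1=-5/3, Δ2=8/3
row 1: diag=12, rhs=-14; c'=1/4, d'=-7/6
row 2: denom=12−3·1/4=45/4; d'=(26−3·-7/6)/(45/4)=118/45
back: M2=118/45
back: M1=-7/6−1/4·118/45=-82/45
M: M0=0, M1=-82/45, M2=118/45, M3=0
seg 0: a=-1, c=M0/2=0, d=(M1−M0)/(6·3)=-41/405, b=Δ0−h0·(2M0+M1)/6=71/45
seg 1: a=1, c=M1/2=-41/45, d=(M2−M1)/(6·3)=20/81, b=Δ1−h1·(2M1+M2)/6=-52/45
seg 2: a=-4, c=M2/2=59/45, d=(M3−M2)/(6·3)=-59/405, b=Δ2−h2·(2M2+M3)/6=2/45
t_q=15/2 → seg 2, τ=3/2; S=-4+2/45·τ+59/45·τ²+-59/405·τ³=-59/40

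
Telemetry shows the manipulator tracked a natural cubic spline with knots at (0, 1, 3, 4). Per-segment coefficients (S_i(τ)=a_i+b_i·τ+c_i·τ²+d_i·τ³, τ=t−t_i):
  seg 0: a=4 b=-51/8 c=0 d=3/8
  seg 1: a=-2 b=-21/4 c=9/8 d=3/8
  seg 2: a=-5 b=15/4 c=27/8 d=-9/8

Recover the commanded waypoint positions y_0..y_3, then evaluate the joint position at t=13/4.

y_0 = S_0(0) = a_0 = 4
y_1 = S_1(0) = a_1 = -2
y_2 = S_2(0) = a_2 = -5
y_3 = S_2(1) = 1
t_q=13/4 is in segment 2 (τ=1/4); S_2(τ)=-1981/512

y_0=4 y_1=-2 y_2=-5 y_3=1
S(13/4) = -1981/512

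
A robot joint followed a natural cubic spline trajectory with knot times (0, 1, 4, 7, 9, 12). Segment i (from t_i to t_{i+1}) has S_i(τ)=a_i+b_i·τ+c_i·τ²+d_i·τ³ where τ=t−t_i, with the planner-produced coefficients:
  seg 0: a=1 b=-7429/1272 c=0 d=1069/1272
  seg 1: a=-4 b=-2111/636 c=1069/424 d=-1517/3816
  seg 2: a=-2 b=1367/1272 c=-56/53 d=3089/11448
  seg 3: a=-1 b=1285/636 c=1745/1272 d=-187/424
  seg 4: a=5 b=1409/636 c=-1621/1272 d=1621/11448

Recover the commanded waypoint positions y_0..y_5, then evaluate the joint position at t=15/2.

y_0=1 y_1=-4 y_2=-2 y_3=-1 y_4=5 y_5=4
S(15/2) = 1011/3392

y_0 = S_0(0) = a_0 = 1
y_1 = S_1(0) = a_1 = -4
y_2 = S_2(0) = a_2 = -2
y_3 = S_3(0) = a_3 = -1
y_4 = S_4(0) = a_4 = 5
y_5 = S_4(3) = 4
t_q=15/2 is in segment 3 (τ=1/2); S_3(τ)=1011/3392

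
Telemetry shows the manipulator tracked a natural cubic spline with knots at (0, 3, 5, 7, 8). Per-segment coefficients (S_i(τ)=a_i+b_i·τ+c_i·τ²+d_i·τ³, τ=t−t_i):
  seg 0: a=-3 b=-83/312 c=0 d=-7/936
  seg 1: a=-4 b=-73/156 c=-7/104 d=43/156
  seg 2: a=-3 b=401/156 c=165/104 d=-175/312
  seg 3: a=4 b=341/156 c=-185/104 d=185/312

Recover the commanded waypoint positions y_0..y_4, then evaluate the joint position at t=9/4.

y_0 = S_0(0) = a_0 = -3
y_1 = S_1(0) = a_1 = -4
y_2 = S_2(0) = a_2 = -3
y_3 = S_3(0) = a_3 = 4
y_4 = S_3(1) = 5
t_q=9/4 is in segment 0 (τ=9/4); S_0(τ)=-24519/6656

y_0=-3 y_1=-4 y_2=-3 y_3=4 y_4=5
S(9/4) = -24519/6656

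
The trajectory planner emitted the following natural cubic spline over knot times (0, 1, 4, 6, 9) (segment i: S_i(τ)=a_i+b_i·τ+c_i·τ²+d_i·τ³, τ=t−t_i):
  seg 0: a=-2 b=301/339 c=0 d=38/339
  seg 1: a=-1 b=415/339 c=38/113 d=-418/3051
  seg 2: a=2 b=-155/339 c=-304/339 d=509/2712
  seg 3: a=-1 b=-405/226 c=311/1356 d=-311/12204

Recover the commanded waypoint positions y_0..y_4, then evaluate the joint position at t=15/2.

y_0 = S_0(0) = a_0 = -2
y_1 = S_1(0) = a_1 = -1
y_2 = S_2(0) = a_2 = 2
y_3 = S_3(0) = a_3 = -1
y_4 = S_3(3) = -5
t_q=15/2 is in segment 3 (τ=3/2); S_3(τ)=-11781/3616

y_0=-2 y_1=-1 y_2=2 y_3=-1 y_4=-5
S(15/2) = -11781/3616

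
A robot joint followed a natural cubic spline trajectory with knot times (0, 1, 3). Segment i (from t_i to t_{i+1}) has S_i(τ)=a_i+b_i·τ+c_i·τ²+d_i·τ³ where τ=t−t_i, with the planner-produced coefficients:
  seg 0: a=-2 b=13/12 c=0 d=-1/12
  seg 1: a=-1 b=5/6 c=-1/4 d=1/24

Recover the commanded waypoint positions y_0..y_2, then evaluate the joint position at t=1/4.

y_0 = S_0(0) = a_0 = -2
y_1 = S_1(0) = a_1 = -1
y_2 = S_1(2) = 0
t_q=1/4 is in segment 0 (τ=1/4); S_0(τ)=-443/256

y_0=-2 y_1=-1 y_2=0
S(1/4) = -443/256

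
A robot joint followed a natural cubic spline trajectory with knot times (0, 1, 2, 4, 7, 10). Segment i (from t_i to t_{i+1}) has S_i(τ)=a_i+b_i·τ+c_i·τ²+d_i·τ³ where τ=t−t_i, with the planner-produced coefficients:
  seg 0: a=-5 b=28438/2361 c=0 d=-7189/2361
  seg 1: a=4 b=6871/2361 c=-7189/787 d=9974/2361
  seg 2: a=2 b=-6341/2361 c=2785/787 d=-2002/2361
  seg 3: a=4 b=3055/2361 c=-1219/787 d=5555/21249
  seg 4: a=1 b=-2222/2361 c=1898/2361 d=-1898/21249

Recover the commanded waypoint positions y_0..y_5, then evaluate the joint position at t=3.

y_0 = S_0(0) = a_0 = -5
y_1 = S_1(0) = a_1 = 4
y_2 = S_2(0) = a_2 = 2
y_3 = S_3(0) = a_3 = 4
y_4 = S_4(0) = a_4 = 1
y_5 = S_4(3) = 3
t_q=3 is in segment 2 (τ=1); S_2(τ)=1578/787

y_0=-5 y_1=4 y_2=2 y_3=4 y_4=1 y_5=3
S(3) = 1578/787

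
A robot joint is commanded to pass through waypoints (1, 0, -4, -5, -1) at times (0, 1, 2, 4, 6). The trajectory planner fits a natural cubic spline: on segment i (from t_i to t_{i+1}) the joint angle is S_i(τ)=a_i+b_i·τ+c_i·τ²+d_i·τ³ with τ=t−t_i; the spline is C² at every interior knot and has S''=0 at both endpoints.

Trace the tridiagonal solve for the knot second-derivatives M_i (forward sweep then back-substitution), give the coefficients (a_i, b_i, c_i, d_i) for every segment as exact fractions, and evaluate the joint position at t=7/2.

  seg 0: a=1 b=-13/168 c=0 d=-155/168
  seg 1: a=0 b=-239/84 c=-155/56 d=271/168
  seg 2: a=-4 b=-85/24 c=29/14 d=-185/672
  seg 3: a=-5 b=121/84 c=47/112 d=-47/672
S(7/2) = -10001/1792

Δ: Δ0=-1, Δ1=-4, Δ2=-1/2, Δ3=2
row 1: diag=4, rhs=-18; c'=1/4, d'=-9/2
row 2: denom=6−1·1/4=23/4; d'=(21−1·-9/2)/(23/4)=102/23
row 3: denom=8−2·8/23=168/23; d'=(15−2·102/23)/(168/23)=47/56
back: M3=47/56
back: M2=102/23−8/23·47/56=29/7
back: M1=-9/2−1/4·29/7=-155/28
M: M0=0, M1=-155/28, M2=29/7, M3=47/56, M4=0
seg 0: a=1, c=M0/2=0, d=(M1−M0)/(6·1)=-155/168, b=Δ0−h0·(2M0+M1)/6=-13/168
seg 1: a=0, c=M1/2=-155/56, d=(M2−M1)/(6·1)=271/168, b=Δ1−h1·(2M1+M2)/6=-239/84
seg 2: a=-4, c=M2/2=29/14, d=(M3−M2)/(6·2)=-185/672, b=Δ2−h2·(2M2+M3)/6=-85/24
seg 3: a=-5, c=M3/2=47/112, d=(M4−M3)/(6·2)=-47/672, b=Δ3−h3·(2M3+M4)/6=121/84
t_q=7/2 → seg 2, τ=3/2; S=-4+-85/24·τ+29/14·τ²+-185/672·τ³=-10001/1792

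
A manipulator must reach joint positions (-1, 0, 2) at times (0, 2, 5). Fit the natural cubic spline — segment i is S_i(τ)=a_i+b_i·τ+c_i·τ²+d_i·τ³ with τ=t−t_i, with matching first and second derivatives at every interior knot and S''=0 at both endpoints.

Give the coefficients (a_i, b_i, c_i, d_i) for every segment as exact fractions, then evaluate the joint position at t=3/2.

Δ: Δ0=1/2, Δ1=2/3
row 1: diag=10, rhs=1; c'=3/10, d'=1/10
back: M1=1/10
M: M0=0, M1=1/10, M2=0
seg 0: a=-1, c=M0/2=0, d=(M1−M0)/(6·2)=1/120, b=Δ0−h0·(2M0+M1)/6=7/15
seg 1: a=0, c=M1/2=1/20, d=(M2−M1)/(6·3)=-1/180, b=Δ1−h1·(2M1+M2)/6=17/30
t_q=3/2 → seg 0, τ=3/2; S=-1+7/15·τ+0·τ²+1/120·τ³=-87/320

  seg 0: a=-1 b=7/15 c=0 d=1/120
  seg 1: a=0 b=17/30 c=1/20 d=-1/180
S(3/2) = -87/320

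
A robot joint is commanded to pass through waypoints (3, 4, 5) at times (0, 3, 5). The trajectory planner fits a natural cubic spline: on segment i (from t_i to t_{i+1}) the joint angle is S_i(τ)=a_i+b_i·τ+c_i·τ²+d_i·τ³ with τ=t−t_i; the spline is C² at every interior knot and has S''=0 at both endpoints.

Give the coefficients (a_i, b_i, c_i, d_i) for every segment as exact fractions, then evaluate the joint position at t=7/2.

Δ: Δ0=1/3, Δ1=1/2
row 1: diag=10, rhs=1; c'=1/5, d'=1/10
back: M1=1/10
M: M0=0, M1=1/10, M2=0
seg 0: a=3, c=M0/2=0, d=(M1−M0)/(6·3)=1/180, b=Δ0−h0·(2M0+M1)/6=17/60
seg 1: a=4, c=M1/2=1/20, d=(M2−M1)/(6·2)=-1/120, b=Δ1−h1·(2M1+M2)/6=13/30
t_q=7/2 → seg 1, τ=1/2; S=4+13/30·τ+1/20·τ²+-1/120·τ³=1353/320

  seg 0: a=3 b=17/60 c=0 d=1/180
  seg 1: a=4 b=13/30 c=1/20 d=-1/120
S(7/2) = 1353/320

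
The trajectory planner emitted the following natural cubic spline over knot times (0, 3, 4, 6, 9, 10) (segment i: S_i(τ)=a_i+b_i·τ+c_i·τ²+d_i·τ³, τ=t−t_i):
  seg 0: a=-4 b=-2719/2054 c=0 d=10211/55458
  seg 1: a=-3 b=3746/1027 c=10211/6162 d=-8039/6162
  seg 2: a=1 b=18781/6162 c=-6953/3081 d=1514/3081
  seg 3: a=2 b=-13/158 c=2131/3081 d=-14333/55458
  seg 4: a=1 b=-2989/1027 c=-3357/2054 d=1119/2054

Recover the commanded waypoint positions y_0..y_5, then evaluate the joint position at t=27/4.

y_0 = S_0(0) = a_0 = -4
y_1 = S_1(0) = a_1 = -3
y_2 = S_2(0) = a_2 = 1
y_3 = S_3(0) = a_3 = 2
y_4 = S_4(0) = a_4 = 1
y_5 = S_4(1) = -3
t_q=27/4 is in segment 3 (τ=3/4); S_3(τ)=291611/131456

y_0=-4 y_1=-3 y_2=1 y_3=2 y_4=1 y_5=-3
S(27/4) = 291611/131456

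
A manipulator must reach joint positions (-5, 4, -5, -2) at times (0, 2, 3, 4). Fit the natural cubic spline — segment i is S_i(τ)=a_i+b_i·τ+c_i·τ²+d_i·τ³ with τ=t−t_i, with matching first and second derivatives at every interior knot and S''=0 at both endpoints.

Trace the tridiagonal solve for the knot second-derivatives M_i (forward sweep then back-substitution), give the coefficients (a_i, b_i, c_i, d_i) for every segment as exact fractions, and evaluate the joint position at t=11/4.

Δ: Δ0=9/2, Δ1=-9, Δ2=3
row 1: diag=6, rhs=-81; c'=1/6, d'=-27/2
row 2: denom=4−1·1/6=23/6; d'=(72−1·-27/2)/(23/6)=513/23
back: M2=513/23
back: M1=-27/2−1/6·513/23=-396/23
M: M0=0, M1=-396/23, M2=513/23, M3=0
seg 0: a=-5, c=M0/2=0, d=(M1−M0)/(6·2)=-33/23, b=Δ0−h0·(2M0+M1)/6=471/46
seg 1: a=4, c=M1/2=-198/23, d=(M2−M1)/(6·1)=303/46, b=Δ1−h1·(2M1+M2)/6=-321/46
seg 2: a=-5, c=M2/2=513/46, d=(M3−M2)/(6·1)=-171/46, b=Δ2−h2·(2M2+M3)/6=-102/23
t_q=11/4 → seg 1, τ=3/4; S=4+-321/46·τ+-198/23·τ²+303/46·τ³=-9707/2944

  seg 0: a=-5 b=471/46 c=0 d=-33/23
  seg 1: a=4 b=-321/46 c=-198/23 d=303/46
  seg 2: a=-5 b=-102/23 c=513/46 d=-171/46
S(11/4) = -9707/2944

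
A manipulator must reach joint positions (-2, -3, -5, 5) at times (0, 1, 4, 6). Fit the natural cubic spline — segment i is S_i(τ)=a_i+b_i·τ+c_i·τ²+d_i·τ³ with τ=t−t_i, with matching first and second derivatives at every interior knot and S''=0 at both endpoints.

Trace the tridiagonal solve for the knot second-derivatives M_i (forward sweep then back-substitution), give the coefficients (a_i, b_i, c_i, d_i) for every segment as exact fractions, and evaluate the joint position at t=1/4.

Δ: Δ0=-1, Δ1=-2/3, Δ2=5
row 1: diag=8, rhs=2; c'=3/8, d'=1/4
row 2: denom=10−3·3/8=71/8; d'=(34−3·1/4)/(71/8)=266/71
back: M2=266/71
back: M1=1/4−3/8·266/71=-82/71
M: M0=0, M1=-82/71, M2=266/71, M3=0
seg 0: a=-2, c=M0/2=0, d=(M1−M0)/(6·1)=-41/213, b=Δ0−h0·(2M0+M1)/6=-172/213
seg 1: a=-3, c=M1/2=-41/71, d=(M2−M1)/(6·3)=58/213, b=Δ1−h1·(2M1+M2)/6=-295/213
seg 2: a=-5, c=M2/2=133/71, d=(M3−M2)/(6·2)=-133/426, b=Δ2−h2·(2M2+M3)/6=533/213
t_q=1/4 → seg 0, τ=1/4; S=-2+-172/213·τ+0·τ²+-41/213·τ³=-10019/4544

  seg 0: a=-2 b=-172/213 c=0 d=-41/213
  seg 1: a=-3 b=-295/213 c=-41/71 d=58/213
  seg 2: a=-5 b=533/213 c=133/71 d=-133/426
S(1/4) = -10019/4544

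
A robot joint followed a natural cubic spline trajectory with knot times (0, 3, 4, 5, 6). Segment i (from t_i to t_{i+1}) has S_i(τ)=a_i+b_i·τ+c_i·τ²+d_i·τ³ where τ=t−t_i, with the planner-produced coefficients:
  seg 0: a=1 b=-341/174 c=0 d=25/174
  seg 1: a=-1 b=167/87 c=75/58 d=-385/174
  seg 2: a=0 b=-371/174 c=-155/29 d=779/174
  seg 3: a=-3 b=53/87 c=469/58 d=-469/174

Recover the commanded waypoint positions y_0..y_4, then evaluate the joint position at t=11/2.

y_0 = S_0(0) = a_0 = 1
y_1 = S_1(0) = a_1 = -1
y_2 = S_2(0) = a_2 = 0
y_3 = S_3(0) = a_3 = -3
y_4 = S_3(1) = 3
t_q=11/2 is in segment 3 (τ=1/2); S_3(τ)=-469/464

y_0=1 y_1=-1 y_2=0 y_3=-3 y_4=3
S(11/2) = -469/464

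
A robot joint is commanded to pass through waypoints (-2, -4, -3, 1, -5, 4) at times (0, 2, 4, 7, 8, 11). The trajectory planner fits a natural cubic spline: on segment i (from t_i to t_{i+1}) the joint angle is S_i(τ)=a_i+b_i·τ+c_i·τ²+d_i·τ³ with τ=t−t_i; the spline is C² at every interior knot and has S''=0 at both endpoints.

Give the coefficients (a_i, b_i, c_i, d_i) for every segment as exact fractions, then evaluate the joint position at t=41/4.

  seg 0: a=-2 b=-1216/1053 c=0 d=163/4212
  seg 1: a=-4 b=-727/1053 c=163/702 d=1529/8424
  seg 2: a=-3 b=5089/2106 c=1855/1404 d=-21257/37908
  seg 3: a=1 b=-20203/4212 c=-3923/1053 d=3541/1404
  seg 4: a=-5 b=-9859/2106 c=16177/4212 d=-16177/37908
S(41/4) = -28469/29952

Δ: Δ0=-1, Δ1=1/2, Δ2=4/3, Δ3=-6, Δ4=3
row 1: diag=8, rhs=9; c'=1/4, d'=9/8
row 2: denom=10−2·1/4=19/2; d'=(5−2·9/8)/(19/2)=11/38
row 3: denom=8−3·6/19=134/19; d'=(-44−3·11/38)/(134/19)=-1705/268
row 4: denom=8−1·19/134=1053/134; d'=(54−1·-1705/268)/(1053/134)=16177/2106
back: M4=16177/2106
back: M3=-1705/268−19/134·16177/2106=-7846/1053
back: M2=11/38−6/19·-7846/1053=1855/702
back: M1=9/8−1/4·1855/702=163/351
M: M0=0, M1=163/351, M2=1855/702, M3=-7846/1053, M4=16177/2106, M5=0
seg 0: a=-2, c=M0/2=0, d=(M1−M0)/(6·2)=163/4212, b=Δ0−h0·(2M0+M1)/6=-1216/1053
seg 1: a=-4, c=M1/2=163/702, d=(M2−M1)/(6·2)=1529/8424, b=Δ1−h1·(2M1+M2)/6=-727/1053
seg 2: a=-3, c=M2/2=1855/1404, d=(M3−M2)/(6·3)=-21257/37908, b=Δ2−h2·(2M2+M3)/6=5089/2106
seg 3: a=1, c=M3/2=-3923/1053, d=(M4−M3)/(6·1)=3541/1404, b=Δ3−h3·(2M3+M4)/6=-20203/4212
seg 4: a=-5, c=M4/2=16177/4212, d=(M5−M4)/(6·3)=-16177/37908, b=Δ4−h4·(2M4+M5)/6=-9859/2106
t_q=41/4 → seg 4, τ=9/4; S=-5+-9859/2106·τ+16177/4212·τ²+-16177/37908·τ³=-28469/29952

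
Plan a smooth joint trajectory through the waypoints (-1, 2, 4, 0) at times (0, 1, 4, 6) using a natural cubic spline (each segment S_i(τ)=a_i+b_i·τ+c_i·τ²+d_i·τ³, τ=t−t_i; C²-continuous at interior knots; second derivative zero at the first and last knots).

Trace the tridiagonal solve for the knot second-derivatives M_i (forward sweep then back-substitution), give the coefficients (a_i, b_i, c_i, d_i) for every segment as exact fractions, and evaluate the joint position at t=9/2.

  seg 0: a=-1 b=685/213 c=0 d=-46/213
  seg 1: a=2 b=547/213 c=-46/71 d=1/213
  seg 2: a=4 b=-254/213 c=-43/71 d=43/426
S(9/2) = 3709/1136

Δ: Δ0=3, Δ1=2/3, Δ2=-2
row 1: diag=8, rhs=-14; c'=3/8, d'=-7/4
row 2: denom=10−3·3/8=71/8; d'=(-16−3·-7/4)/(71/8)=-86/71
back: M2=-86/71
back: M1=-7/4−3/8·-86/71=-92/71
M: M0=0, M1=-92/71, M2=-86/71, M3=0
seg 0: a=-1, c=M0/2=0, d=(M1−M0)/(6·1)=-46/213, b=Δ0−h0·(2M0+M1)/6=685/213
seg 1: a=2, c=M1/2=-46/71, d=(M2−M1)/(6·3)=1/213, b=Δ1−h1·(2M1+M2)/6=547/213
seg 2: a=4, c=M2/2=-43/71, d=(M3−M2)/(6·2)=43/426, b=Δ2−h2·(2M2+M3)/6=-254/213
t_q=9/2 → seg 2, τ=1/2; S=4+-254/213·τ+-43/71·τ²+43/426·τ³=3709/1136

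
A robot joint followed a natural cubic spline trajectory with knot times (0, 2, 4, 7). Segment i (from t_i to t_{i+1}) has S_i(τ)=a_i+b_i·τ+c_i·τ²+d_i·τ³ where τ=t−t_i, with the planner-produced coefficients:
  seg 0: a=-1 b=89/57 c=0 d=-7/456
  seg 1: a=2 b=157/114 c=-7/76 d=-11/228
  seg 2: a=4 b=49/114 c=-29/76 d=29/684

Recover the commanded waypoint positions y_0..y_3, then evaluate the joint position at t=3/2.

y_0 = S_0(0) = a_0 = -1
y_1 = S_1(0) = a_1 = 2
y_2 = S_2(0) = a_2 = 4
y_3 = S_2(3) = 3
t_q=3/2 is in segment 0 (τ=3/2); S_0(τ)=1569/1216

y_0=-1 y_1=2 y_2=4 y_3=3
S(3/2) = 1569/1216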